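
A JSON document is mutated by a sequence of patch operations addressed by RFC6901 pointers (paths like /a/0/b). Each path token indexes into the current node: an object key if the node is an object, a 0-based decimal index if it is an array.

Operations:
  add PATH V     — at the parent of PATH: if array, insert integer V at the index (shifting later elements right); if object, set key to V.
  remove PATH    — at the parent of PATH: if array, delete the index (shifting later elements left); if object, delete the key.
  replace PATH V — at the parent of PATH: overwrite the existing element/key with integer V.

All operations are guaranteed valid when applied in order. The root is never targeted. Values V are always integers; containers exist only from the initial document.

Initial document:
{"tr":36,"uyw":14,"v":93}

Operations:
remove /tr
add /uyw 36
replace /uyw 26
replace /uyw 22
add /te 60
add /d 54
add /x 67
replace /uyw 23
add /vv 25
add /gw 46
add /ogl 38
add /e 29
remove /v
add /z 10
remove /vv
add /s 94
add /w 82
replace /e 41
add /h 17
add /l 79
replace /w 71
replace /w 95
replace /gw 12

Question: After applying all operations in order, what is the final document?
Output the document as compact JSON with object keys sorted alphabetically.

Answer: {"d":54,"e":41,"gw":12,"h":17,"l":79,"ogl":38,"s":94,"te":60,"uyw":23,"w":95,"x":67,"z":10}

Derivation:
After op 1 (remove /tr): {"uyw":14,"v":93}
After op 2 (add /uyw 36): {"uyw":36,"v":93}
After op 3 (replace /uyw 26): {"uyw":26,"v":93}
After op 4 (replace /uyw 22): {"uyw":22,"v":93}
After op 5 (add /te 60): {"te":60,"uyw":22,"v":93}
After op 6 (add /d 54): {"d":54,"te":60,"uyw":22,"v":93}
After op 7 (add /x 67): {"d":54,"te":60,"uyw":22,"v":93,"x":67}
After op 8 (replace /uyw 23): {"d":54,"te":60,"uyw":23,"v":93,"x":67}
After op 9 (add /vv 25): {"d":54,"te":60,"uyw":23,"v":93,"vv":25,"x":67}
After op 10 (add /gw 46): {"d":54,"gw":46,"te":60,"uyw":23,"v":93,"vv":25,"x":67}
After op 11 (add /ogl 38): {"d":54,"gw":46,"ogl":38,"te":60,"uyw":23,"v":93,"vv":25,"x":67}
After op 12 (add /e 29): {"d":54,"e":29,"gw":46,"ogl":38,"te":60,"uyw":23,"v":93,"vv":25,"x":67}
After op 13 (remove /v): {"d":54,"e":29,"gw":46,"ogl":38,"te":60,"uyw":23,"vv":25,"x":67}
After op 14 (add /z 10): {"d":54,"e":29,"gw":46,"ogl":38,"te":60,"uyw":23,"vv":25,"x":67,"z":10}
After op 15 (remove /vv): {"d":54,"e":29,"gw":46,"ogl":38,"te":60,"uyw":23,"x":67,"z":10}
After op 16 (add /s 94): {"d":54,"e":29,"gw":46,"ogl":38,"s":94,"te":60,"uyw":23,"x":67,"z":10}
After op 17 (add /w 82): {"d":54,"e":29,"gw":46,"ogl":38,"s":94,"te":60,"uyw":23,"w":82,"x":67,"z":10}
After op 18 (replace /e 41): {"d":54,"e":41,"gw":46,"ogl":38,"s":94,"te":60,"uyw":23,"w":82,"x":67,"z":10}
After op 19 (add /h 17): {"d":54,"e":41,"gw":46,"h":17,"ogl":38,"s":94,"te":60,"uyw":23,"w":82,"x":67,"z":10}
After op 20 (add /l 79): {"d":54,"e":41,"gw":46,"h":17,"l":79,"ogl":38,"s":94,"te":60,"uyw":23,"w":82,"x":67,"z":10}
After op 21 (replace /w 71): {"d":54,"e":41,"gw":46,"h":17,"l":79,"ogl":38,"s":94,"te":60,"uyw":23,"w":71,"x":67,"z":10}
After op 22 (replace /w 95): {"d":54,"e":41,"gw":46,"h":17,"l":79,"ogl":38,"s":94,"te":60,"uyw":23,"w":95,"x":67,"z":10}
After op 23 (replace /gw 12): {"d":54,"e":41,"gw":12,"h":17,"l":79,"ogl":38,"s":94,"te":60,"uyw":23,"w":95,"x":67,"z":10}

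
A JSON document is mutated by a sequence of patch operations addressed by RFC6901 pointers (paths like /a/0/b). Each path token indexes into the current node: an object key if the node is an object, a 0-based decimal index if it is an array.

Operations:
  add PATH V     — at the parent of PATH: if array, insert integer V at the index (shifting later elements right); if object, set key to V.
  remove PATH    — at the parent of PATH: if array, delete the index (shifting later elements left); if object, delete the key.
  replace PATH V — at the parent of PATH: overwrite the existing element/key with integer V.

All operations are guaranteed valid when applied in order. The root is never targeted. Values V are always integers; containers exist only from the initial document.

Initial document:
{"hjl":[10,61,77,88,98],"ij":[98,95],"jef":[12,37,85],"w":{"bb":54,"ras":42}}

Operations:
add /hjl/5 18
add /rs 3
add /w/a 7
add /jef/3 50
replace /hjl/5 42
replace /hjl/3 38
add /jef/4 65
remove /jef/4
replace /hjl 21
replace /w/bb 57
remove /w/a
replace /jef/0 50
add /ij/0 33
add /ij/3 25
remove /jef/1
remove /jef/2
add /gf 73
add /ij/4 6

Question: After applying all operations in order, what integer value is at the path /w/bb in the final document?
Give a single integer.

Answer: 57

Derivation:
After op 1 (add /hjl/5 18): {"hjl":[10,61,77,88,98,18],"ij":[98,95],"jef":[12,37,85],"w":{"bb":54,"ras":42}}
After op 2 (add /rs 3): {"hjl":[10,61,77,88,98,18],"ij":[98,95],"jef":[12,37,85],"rs":3,"w":{"bb":54,"ras":42}}
After op 3 (add /w/a 7): {"hjl":[10,61,77,88,98,18],"ij":[98,95],"jef":[12,37,85],"rs":3,"w":{"a":7,"bb":54,"ras":42}}
After op 4 (add /jef/3 50): {"hjl":[10,61,77,88,98,18],"ij":[98,95],"jef":[12,37,85,50],"rs":3,"w":{"a":7,"bb":54,"ras":42}}
After op 5 (replace /hjl/5 42): {"hjl":[10,61,77,88,98,42],"ij":[98,95],"jef":[12,37,85,50],"rs":3,"w":{"a":7,"bb":54,"ras":42}}
After op 6 (replace /hjl/3 38): {"hjl":[10,61,77,38,98,42],"ij":[98,95],"jef":[12,37,85,50],"rs":3,"w":{"a":7,"bb":54,"ras":42}}
After op 7 (add /jef/4 65): {"hjl":[10,61,77,38,98,42],"ij":[98,95],"jef":[12,37,85,50,65],"rs":3,"w":{"a":7,"bb":54,"ras":42}}
After op 8 (remove /jef/4): {"hjl":[10,61,77,38,98,42],"ij":[98,95],"jef":[12,37,85,50],"rs":3,"w":{"a":7,"bb":54,"ras":42}}
After op 9 (replace /hjl 21): {"hjl":21,"ij":[98,95],"jef":[12,37,85,50],"rs":3,"w":{"a":7,"bb":54,"ras":42}}
After op 10 (replace /w/bb 57): {"hjl":21,"ij":[98,95],"jef":[12,37,85,50],"rs":3,"w":{"a":7,"bb":57,"ras":42}}
After op 11 (remove /w/a): {"hjl":21,"ij":[98,95],"jef":[12,37,85,50],"rs":3,"w":{"bb":57,"ras":42}}
After op 12 (replace /jef/0 50): {"hjl":21,"ij":[98,95],"jef":[50,37,85,50],"rs":3,"w":{"bb":57,"ras":42}}
After op 13 (add /ij/0 33): {"hjl":21,"ij":[33,98,95],"jef":[50,37,85,50],"rs":3,"w":{"bb":57,"ras":42}}
After op 14 (add /ij/3 25): {"hjl":21,"ij":[33,98,95,25],"jef":[50,37,85,50],"rs":3,"w":{"bb":57,"ras":42}}
After op 15 (remove /jef/1): {"hjl":21,"ij":[33,98,95,25],"jef":[50,85,50],"rs":3,"w":{"bb":57,"ras":42}}
After op 16 (remove /jef/2): {"hjl":21,"ij":[33,98,95,25],"jef":[50,85],"rs":3,"w":{"bb":57,"ras":42}}
After op 17 (add /gf 73): {"gf":73,"hjl":21,"ij":[33,98,95,25],"jef":[50,85],"rs":3,"w":{"bb":57,"ras":42}}
After op 18 (add /ij/4 6): {"gf":73,"hjl":21,"ij":[33,98,95,25,6],"jef":[50,85],"rs":3,"w":{"bb":57,"ras":42}}
Value at /w/bb: 57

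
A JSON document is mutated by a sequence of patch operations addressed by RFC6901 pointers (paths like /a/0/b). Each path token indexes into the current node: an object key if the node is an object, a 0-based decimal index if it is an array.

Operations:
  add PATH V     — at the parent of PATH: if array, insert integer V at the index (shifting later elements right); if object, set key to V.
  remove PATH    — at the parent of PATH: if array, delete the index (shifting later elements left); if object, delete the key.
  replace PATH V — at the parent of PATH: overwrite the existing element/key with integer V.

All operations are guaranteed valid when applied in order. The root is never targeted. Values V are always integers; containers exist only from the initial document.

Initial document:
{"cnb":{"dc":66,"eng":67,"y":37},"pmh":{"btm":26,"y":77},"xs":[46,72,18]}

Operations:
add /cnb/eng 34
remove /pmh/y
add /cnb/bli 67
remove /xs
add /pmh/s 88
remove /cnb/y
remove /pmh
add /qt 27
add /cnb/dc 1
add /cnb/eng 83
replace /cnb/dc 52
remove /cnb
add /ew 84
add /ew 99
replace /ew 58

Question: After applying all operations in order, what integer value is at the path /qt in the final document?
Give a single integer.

After op 1 (add /cnb/eng 34): {"cnb":{"dc":66,"eng":34,"y":37},"pmh":{"btm":26,"y":77},"xs":[46,72,18]}
After op 2 (remove /pmh/y): {"cnb":{"dc":66,"eng":34,"y":37},"pmh":{"btm":26},"xs":[46,72,18]}
After op 3 (add /cnb/bli 67): {"cnb":{"bli":67,"dc":66,"eng":34,"y":37},"pmh":{"btm":26},"xs":[46,72,18]}
After op 4 (remove /xs): {"cnb":{"bli":67,"dc":66,"eng":34,"y":37},"pmh":{"btm":26}}
After op 5 (add /pmh/s 88): {"cnb":{"bli":67,"dc":66,"eng":34,"y":37},"pmh":{"btm":26,"s":88}}
After op 6 (remove /cnb/y): {"cnb":{"bli":67,"dc":66,"eng":34},"pmh":{"btm":26,"s":88}}
After op 7 (remove /pmh): {"cnb":{"bli":67,"dc":66,"eng":34}}
After op 8 (add /qt 27): {"cnb":{"bli":67,"dc":66,"eng":34},"qt":27}
After op 9 (add /cnb/dc 1): {"cnb":{"bli":67,"dc":1,"eng":34},"qt":27}
After op 10 (add /cnb/eng 83): {"cnb":{"bli":67,"dc":1,"eng":83},"qt":27}
After op 11 (replace /cnb/dc 52): {"cnb":{"bli":67,"dc":52,"eng":83},"qt":27}
After op 12 (remove /cnb): {"qt":27}
After op 13 (add /ew 84): {"ew":84,"qt":27}
After op 14 (add /ew 99): {"ew":99,"qt":27}
After op 15 (replace /ew 58): {"ew":58,"qt":27}
Value at /qt: 27

Answer: 27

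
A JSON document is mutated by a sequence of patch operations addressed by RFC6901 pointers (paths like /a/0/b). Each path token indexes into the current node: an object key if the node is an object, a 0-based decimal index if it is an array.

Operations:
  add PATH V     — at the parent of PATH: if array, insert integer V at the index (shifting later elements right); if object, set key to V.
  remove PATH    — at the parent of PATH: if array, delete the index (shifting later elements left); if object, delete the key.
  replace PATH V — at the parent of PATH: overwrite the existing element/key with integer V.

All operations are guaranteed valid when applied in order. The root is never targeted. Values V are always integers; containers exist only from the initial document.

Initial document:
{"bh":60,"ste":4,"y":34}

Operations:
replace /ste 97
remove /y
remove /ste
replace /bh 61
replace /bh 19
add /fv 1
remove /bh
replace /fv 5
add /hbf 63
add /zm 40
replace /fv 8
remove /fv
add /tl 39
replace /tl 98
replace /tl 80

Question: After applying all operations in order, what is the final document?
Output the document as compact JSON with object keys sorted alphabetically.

Answer: {"hbf":63,"tl":80,"zm":40}

Derivation:
After op 1 (replace /ste 97): {"bh":60,"ste":97,"y":34}
After op 2 (remove /y): {"bh":60,"ste":97}
After op 3 (remove /ste): {"bh":60}
After op 4 (replace /bh 61): {"bh":61}
After op 5 (replace /bh 19): {"bh":19}
After op 6 (add /fv 1): {"bh":19,"fv":1}
After op 7 (remove /bh): {"fv":1}
After op 8 (replace /fv 5): {"fv":5}
After op 9 (add /hbf 63): {"fv":5,"hbf":63}
After op 10 (add /zm 40): {"fv":5,"hbf":63,"zm":40}
After op 11 (replace /fv 8): {"fv":8,"hbf":63,"zm":40}
After op 12 (remove /fv): {"hbf":63,"zm":40}
After op 13 (add /tl 39): {"hbf":63,"tl":39,"zm":40}
After op 14 (replace /tl 98): {"hbf":63,"tl":98,"zm":40}
After op 15 (replace /tl 80): {"hbf":63,"tl":80,"zm":40}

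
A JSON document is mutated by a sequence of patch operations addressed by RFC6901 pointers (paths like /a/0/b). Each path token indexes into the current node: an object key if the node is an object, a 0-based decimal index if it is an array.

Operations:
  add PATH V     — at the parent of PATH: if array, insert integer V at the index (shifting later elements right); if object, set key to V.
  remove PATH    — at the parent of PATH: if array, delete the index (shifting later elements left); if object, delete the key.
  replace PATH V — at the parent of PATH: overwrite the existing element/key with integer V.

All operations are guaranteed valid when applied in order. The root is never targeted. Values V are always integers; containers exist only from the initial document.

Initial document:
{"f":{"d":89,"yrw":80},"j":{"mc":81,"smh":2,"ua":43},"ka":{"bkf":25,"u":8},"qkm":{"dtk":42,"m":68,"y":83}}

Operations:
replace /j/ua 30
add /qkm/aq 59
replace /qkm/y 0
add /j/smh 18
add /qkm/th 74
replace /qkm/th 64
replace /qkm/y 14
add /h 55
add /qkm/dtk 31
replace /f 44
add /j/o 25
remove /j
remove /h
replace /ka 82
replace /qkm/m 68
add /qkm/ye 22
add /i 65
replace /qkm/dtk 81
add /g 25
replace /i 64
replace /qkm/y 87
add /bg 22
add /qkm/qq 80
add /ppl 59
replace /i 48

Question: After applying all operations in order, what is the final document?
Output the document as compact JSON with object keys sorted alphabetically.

Answer: {"bg":22,"f":44,"g":25,"i":48,"ka":82,"ppl":59,"qkm":{"aq":59,"dtk":81,"m":68,"qq":80,"th":64,"y":87,"ye":22}}

Derivation:
After op 1 (replace /j/ua 30): {"f":{"d":89,"yrw":80},"j":{"mc":81,"smh":2,"ua":30},"ka":{"bkf":25,"u":8},"qkm":{"dtk":42,"m":68,"y":83}}
After op 2 (add /qkm/aq 59): {"f":{"d":89,"yrw":80},"j":{"mc":81,"smh":2,"ua":30},"ka":{"bkf":25,"u":8},"qkm":{"aq":59,"dtk":42,"m":68,"y":83}}
After op 3 (replace /qkm/y 0): {"f":{"d":89,"yrw":80},"j":{"mc":81,"smh":2,"ua":30},"ka":{"bkf":25,"u":8},"qkm":{"aq":59,"dtk":42,"m":68,"y":0}}
After op 4 (add /j/smh 18): {"f":{"d":89,"yrw":80},"j":{"mc":81,"smh":18,"ua":30},"ka":{"bkf":25,"u":8},"qkm":{"aq":59,"dtk":42,"m":68,"y":0}}
After op 5 (add /qkm/th 74): {"f":{"d":89,"yrw":80},"j":{"mc":81,"smh":18,"ua":30},"ka":{"bkf":25,"u":8},"qkm":{"aq":59,"dtk":42,"m":68,"th":74,"y":0}}
After op 6 (replace /qkm/th 64): {"f":{"d":89,"yrw":80},"j":{"mc":81,"smh":18,"ua":30},"ka":{"bkf":25,"u":8},"qkm":{"aq":59,"dtk":42,"m":68,"th":64,"y":0}}
After op 7 (replace /qkm/y 14): {"f":{"d":89,"yrw":80},"j":{"mc":81,"smh":18,"ua":30},"ka":{"bkf":25,"u":8},"qkm":{"aq":59,"dtk":42,"m":68,"th":64,"y":14}}
After op 8 (add /h 55): {"f":{"d":89,"yrw":80},"h":55,"j":{"mc":81,"smh":18,"ua":30},"ka":{"bkf":25,"u":8},"qkm":{"aq":59,"dtk":42,"m":68,"th":64,"y":14}}
After op 9 (add /qkm/dtk 31): {"f":{"d":89,"yrw":80},"h":55,"j":{"mc":81,"smh":18,"ua":30},"ka":{"bkf":25,"u":8},"qkm":{"aq":59,"dtk":31,"m":68,"th":64,"y":14}}
After op 10 (replace /f 44): {"f":44,"h":55,"j":{"mc":81,"smh":18,"ua":30},"ka":{"bkf":25,"u":8},"qkm":{"aq":59,"dtk":31,"m":68,"th":64,"y":14}}
After op 11 (add /j/o 25): {"f":44,"h":55,"j":{"mc":81,"o":25,"smh":18,"ua":30},"ka":{"bkf":25,"u":8},"qkm":{"aq":59,"dtk":31,"m":68,"th":64,"y":14}}
After op 12 (remove /j): {"f":44,"h":55,"ka":{"bkf":25,"u":8},"qkm":{"aq":59,"dtk":31,"m":68,"th":64,"y":14}}
After op 13 (remove /h): {"f":44,"ka":{"bkf":25,"u":8},"qkm":{"aq":59,"dtk":31,"m":68,"th":64,"y":14}}
After op 14 (replace /ka 82): {"f":44,"ka":82,"qkm":{"aq":59,"dtk":31,"m":68,"th":64,"y":14}}
After op 15 (replace /qkm/m 68): {"f":44,"ka":82,"qkm":{"aq":59,"dtk":31,"m":68,"th":64,"y":14}}
After op 16 (add /qkm/ye 22): {"f":44,"ka":82,"qkm":{"aq":59,"dtk":31,"m":68,"th":64,"y":14,"ye":22}}
After op 17 (add /i 65): {"f":44,"i":65,"ka":82,"qkm":{"aq":59,"dtk":31,"m":68,"th":64,"y":14,"ye":22}}
After op 18 (replace /qkm/dtk 81): {"f":44,"i":65,"ka":82,"qkm":{"aq":59,"dtk":81,"m":68,"th":64,"y":14,"ye":22}}
After op 19 (add /g 25): {"f":44,"g":25,"i":65,"ka":82,"qkm":{"aq":59,"dtk":81,"m":68,"th":64,"y":14,"ye":22}}
After op 20 (replace /i 64): {"f":44,"g":25,"i":64,"ka":82,"qkm":{"aq":59,"dtk":81,"m":68,"th":64,"y":14,"ye":22}}
After op 21 (replace /qkm/y 87): {"f":44,"g":25,"i":64,"ka":82,"qkm":{"aq":59,"dtk":81,"m":68,"th":64,"y":87,"ye":22}}
After op 22 (add /bg 22): {"bg":22,"f":44,"g":25,"i":64,"ka":82,"qkm":{"aq":59,"dtk":81,"m":68,"th":64,"y":87,"ye":22}}
After op 23 (add /qkm/qq 80): {"bg":22,"f":44,"g":25,"i":64,"ka":82,"qkm":{"aq":59,"dtk":81,"m":68,"qq":80,"th":64,"y":87,"ye":22}}
After op 24 (add /ppl 59): {"bg":22,"f":44,"g":25,"i":64,"ka":82,"ppl":59,"qkm":{"aq":59,"dtk":81,"m":68,"qq":80,"th":64,"y":87,"ye":22}}
After op 25 (replace /i 48): {"bg":22,"f":44,"g":25,"i":48,"ka":82,"ppl":59,"qkm":{"aq":59,"dtk":81,"m":68,"qq":80,"th":64,"y":87,"ye":22}}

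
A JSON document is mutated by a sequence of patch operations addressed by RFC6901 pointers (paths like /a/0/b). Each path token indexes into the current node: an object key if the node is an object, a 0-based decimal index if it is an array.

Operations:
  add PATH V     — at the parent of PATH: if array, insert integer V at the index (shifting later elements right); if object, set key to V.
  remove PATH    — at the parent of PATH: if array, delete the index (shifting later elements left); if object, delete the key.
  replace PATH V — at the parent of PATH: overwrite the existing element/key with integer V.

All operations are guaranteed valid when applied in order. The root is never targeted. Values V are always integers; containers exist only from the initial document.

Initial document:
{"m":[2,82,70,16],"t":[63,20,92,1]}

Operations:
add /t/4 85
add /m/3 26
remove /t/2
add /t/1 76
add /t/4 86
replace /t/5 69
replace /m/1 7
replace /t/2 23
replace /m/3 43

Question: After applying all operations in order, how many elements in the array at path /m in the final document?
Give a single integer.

Answer: 5

Derivation:
After op 1 (add /t/4 85): {"m":[2,82,70,16],"t":[63,20,92,1,85]}
After op 2 (add /m/3 26): {"m":[2,82,70,26,16],"t":[63,20,92,1,85]}
After op 3 (remove /t/2): {"m":[2,82,70,26,16],"t":[63,20,1,85]}
After op 4 (add /t/1 76): {"m":[2,82,70,26,16],"t":[63,76,20,1,85]}
After op 5 (add /t/4 86): {"m":[2,82,70,26,16],"t":[63,76,20,1,86,85]}
After op 6 (replace /t/5 69): {"m":[2,82,70,26,16],"t":[63,76,20,1,86,69]}
After op 7 (replace /m/1 7): {"m":[2,7,70,26,16],"t":[63,76,20,1,86,69]}
After op 8 (replace /t/2 23): {"m":[2,7,70,26,16],"t":[63,76,23,1,86,69]}
After op 9 (replace /m/3 43): {"m":[2,7,70,43,16],"t":[63,76,23,1,86,69]}
Size at path /m: 5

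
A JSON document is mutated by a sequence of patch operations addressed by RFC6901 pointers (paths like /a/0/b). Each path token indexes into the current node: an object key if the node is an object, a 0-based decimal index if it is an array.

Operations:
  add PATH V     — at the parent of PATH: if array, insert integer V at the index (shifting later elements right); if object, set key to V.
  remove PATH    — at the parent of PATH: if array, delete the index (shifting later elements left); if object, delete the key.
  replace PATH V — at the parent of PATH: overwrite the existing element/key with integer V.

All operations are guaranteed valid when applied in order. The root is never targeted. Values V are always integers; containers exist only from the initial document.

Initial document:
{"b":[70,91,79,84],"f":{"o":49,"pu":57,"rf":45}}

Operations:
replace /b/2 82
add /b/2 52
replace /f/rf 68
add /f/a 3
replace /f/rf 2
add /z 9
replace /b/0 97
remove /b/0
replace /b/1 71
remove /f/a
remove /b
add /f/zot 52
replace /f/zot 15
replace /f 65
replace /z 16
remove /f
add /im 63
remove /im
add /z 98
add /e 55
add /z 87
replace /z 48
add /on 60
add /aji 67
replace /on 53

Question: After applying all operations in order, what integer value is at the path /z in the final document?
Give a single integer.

After op 1 (replace /b/2 82): {"b":[70,91,82,84],"f":{"o":49,"pu":57,"rf":45}}
After op 2 (add /b/2 52): {"b":[70,91,52,82,84],"f":{"o":49,"pu":57,"rf":45}}
After op 3 (replace /f/rf 68): {"b":[70,91,52,82,84],"f":{"o":49,"pu":57,"rf":68}}
After op 4 (add /f/a 3): {"b":[70,91,52,82,84],"f":{"a":3,"o":49,"pu":57,"rf":68}}
After op 5 (replace /f/rf 2): {"b":[70,91,52,82,84],"f":{"a":3,"o":49,"pu":57,"rf":2}}
After op 6 (add /z 9): {"b":[70,91,52,82,84],"f":{"a":3,"o":49,"pu":57,"rf":2},"z":9}
After op 7 (replace /b/0 97): {"b":[97,91,52,82,84],"f":{"a":3,"o":49,"pu":57,"rf":2},"z":9}
After op 8 (remove /b/0): {"b":[91,52,82,84],"f":{"a":3,"o":49,"pu":57,"rf":2},"z":9}
After op 9 (replace /b/1 71): {"b":[91,71,82,84],"f":{"a":3,"o":49,"pu":57,"rf":2},"z":9}
After op 10 (remove /f/a): {"b":[91,71,82,84],"f":{"o":49,"pu":57,"rf":2},"z":9}
After op 11 (remove /b): {"f":{"o":49,"pu":57,"rf":2},"z":9}
After op 12 (add /f/zot 52): {"f":{"o":49,"pu":57,"rf":2,"zot":52},"z":9}
After op 13 (replace /f/zot 15): {"f":{"o":49,"pu":57,"rf":2,"zot":15},"z":9}
After op 14 (replace /f 65): {"f":65,"z":9}
After op 15 (replace /z 16): {"f":65,"z":16}
After op 16 (remove /f): {"z":16}
After op 17 (add /im 63): {"im":63,"z":16}
After op 18 (remove /im): {"z":16}
After op 19 (add /z 98): {"z":98}
After op 20 (add /e 55): {"e":55,"z":98}
After op 21 (add /z 87): {"e":55,"z":87}
After op 22 (replace /z 48): {"e":55,"z":48}
After op 23 (add /on 60): {"e":55,"on":60,"z":48}
After op 24 (add /aji 67): {"aji":67,"e":55,"on":60,"z":48}
After op 25 (replace /on 53): {"aji":67,"e":55,"on":53,"z":48}
Value at /z: 48

Answer: 48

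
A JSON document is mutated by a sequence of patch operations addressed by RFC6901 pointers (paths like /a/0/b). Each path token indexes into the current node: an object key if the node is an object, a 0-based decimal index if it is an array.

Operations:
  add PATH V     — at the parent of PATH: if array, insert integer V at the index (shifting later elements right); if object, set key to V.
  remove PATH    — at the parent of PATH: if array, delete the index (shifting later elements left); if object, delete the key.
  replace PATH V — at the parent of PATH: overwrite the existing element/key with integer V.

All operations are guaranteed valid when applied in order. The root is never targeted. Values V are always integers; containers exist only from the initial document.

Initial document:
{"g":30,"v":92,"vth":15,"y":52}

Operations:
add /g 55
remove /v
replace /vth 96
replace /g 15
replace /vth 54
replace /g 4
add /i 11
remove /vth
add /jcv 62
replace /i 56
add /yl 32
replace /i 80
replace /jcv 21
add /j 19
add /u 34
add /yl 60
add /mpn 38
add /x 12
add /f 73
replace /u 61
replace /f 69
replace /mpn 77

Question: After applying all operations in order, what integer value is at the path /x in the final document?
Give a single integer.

Answer: 12

Derivation:
After op 1 (add /g 55): {"g":55,"v":92,"vth":15,"y":52}
After op 2 (remove /v): {"g":55,"vth":15,"y":52}
After op 3 (replace /vth 96): {"g":55,"vth":96,"y":52}
After op 4 (replace /g 15): {"g":15,"vth":96,"y":52}
After op 5 (replace /vth 54): {"g":15,"vth":54,"y":52}
After op 6 (replace /g 4): {"g":4,"vth":54,"y":52}
After op 7 (add /i 11): {"g":4,"i":11,"vth":54,"y":52}
After op 8 (remove /vth): {"g":4,"i":11,"y":52}
After op 9 (add /jcv 62): {"g":4,"i":11,"jcv":62,"y":52}
After op 10 (replace /i 56): {"g":4,"i":56,"jcv":62,"y":52}
After op 11 (add /yl 32): {"g":4,"i":56,"jcv":62,"y":52,"yl":32}
After op 12 (replace /i 80): {"g":4,"i":80,"jcv":62,"y":52,"yl":32}
After op 13 (replace /jcv 21): {"g":4,"i":80,"jcv":21,"y":52,"yl":32}
After op 14 (add /j 19): {"g":4,"i":80,"j":19,"jcv":21,"y":52,"yl":32}
After op 15 (add /u 34): {"g":4,"i":80,"j":19,"jcv":21,"u":34,"y":52,"yl":32}
After op 16 (add /yl 60): {"g":4,"i":80,"j":19,"jcv":21,"u":34,"y":52,"yl":60}
After op 17 (add /mpn 38): {"g":4,"i":80,"j":19,"jcv":21,"mpn":38,"u":34,"y":52,"yl":60}
After op 18 (add /x 12): {"g":4,"i":80,"j":19,"jcv":21,"mpn":38,"u":34,"x":12,"y":52,"yl":60}
After op 19 (add /f 73): {"f":73,"g":4,"i":80,"j":19,"jcv":21,"mpn":38,"u":34,"x":12,"y":52,"yl":60}
After op 20 (replace /u 61): {"f":73,"g":4,"i":80,"j":19,"jcv":21,"mpn":38,"u":61,"x":12,"y":52,"yl":60}
After op 21 (replace /f 69): {"f":69,"g":4,"i":80,"j":19,"jcv":21,"mpn":38,"u":61,"x":12,"y":52,"yl":60}
After op 22 (replace /mpn 77): {"f":69,"g":4,"i":80,"j":19,"jcv":21,"mpn":77,"u":61,"x":12,"y":52,"yl":60}
Value at /x: 12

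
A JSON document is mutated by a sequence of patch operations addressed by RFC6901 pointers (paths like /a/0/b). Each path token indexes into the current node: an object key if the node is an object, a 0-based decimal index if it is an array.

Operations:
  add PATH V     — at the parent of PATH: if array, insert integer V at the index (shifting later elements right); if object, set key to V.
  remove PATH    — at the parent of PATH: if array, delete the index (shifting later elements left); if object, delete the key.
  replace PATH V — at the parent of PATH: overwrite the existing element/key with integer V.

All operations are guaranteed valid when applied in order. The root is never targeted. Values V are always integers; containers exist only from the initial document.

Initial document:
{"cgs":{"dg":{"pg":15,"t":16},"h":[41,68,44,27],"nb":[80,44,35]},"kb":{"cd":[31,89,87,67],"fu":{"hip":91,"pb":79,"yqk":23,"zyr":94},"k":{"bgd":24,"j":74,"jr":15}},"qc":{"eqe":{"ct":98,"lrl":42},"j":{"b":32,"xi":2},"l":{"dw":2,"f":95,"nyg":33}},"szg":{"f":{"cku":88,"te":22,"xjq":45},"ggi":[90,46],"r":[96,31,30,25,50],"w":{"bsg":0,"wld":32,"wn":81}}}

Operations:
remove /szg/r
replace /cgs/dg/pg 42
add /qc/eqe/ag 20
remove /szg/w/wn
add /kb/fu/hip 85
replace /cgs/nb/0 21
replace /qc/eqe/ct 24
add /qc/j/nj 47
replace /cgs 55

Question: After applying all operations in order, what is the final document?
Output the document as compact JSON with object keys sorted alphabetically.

Answer: {"cgs":55,"kb":{"cd":[31,89,87,67],"fu":{"hip":85,"pb":79,"yqk":23,"zyr":94},"k":{"bgd":24,"j":74,"jr":15}},"qc":{"eqe":{"ag":20,"ct":24,"lrl":42},"j":{"b":32,"nj":47,"xi":2},"l":{"dw":2,"f":95,"nyg":33}},"szg":{"f":{"cku":88,"te":22,"xjq":45},"ggi":[90,46],"w":{"bsg":0,"wld":32}}}

Derivation:
After op 1 (remove /szg/r): {"cgs":{"dg":{"pg":15,"t":16},"h":[41,68,44,27],"nb":[80,44,35]},"kb":{"cd":[31,89,87,67],"fu":{"hip":91,"pb":79,"yqk":23,"zyr":94},"k":{"bgd":24,"j":74,"jr":15}},"qc":{"eqe":{"ct":98,"lrl":42},"j":{"b":32,"xi":2},"l":{"dw":2,"f":95,"nyg":33}},"szg":{"f":{"cku":88,"te":22,"xjq":45},"ggi":[90,46],"w":{"bsg":0,"wld":32,"wn":81}}}
After op 2 (replace /cgs/dg/pg 42): {"cgs":{"dg":{"pg":42,"t":16},"h":[41,68,44,27],"nb":[80,44,35]},"kb":{"cd":[31,89,87,67],"fu":{"hip":91,"pb":79,"yqk":23,"zyr":94},"k":{"bgd":24,"j":74,"jr":15}},"qc":{"eqe":{"ct":98,"lrl":42},"j":{"b":32,"xi":2},"l":{"dw":2,"f":95,"nyg":33}},"szg":{"f":{"cku":88,"te":22,"xjq":45},"ggi":[90,46],"w":{"bsg":0,"wld":32,"wn":81}}}
After op 3 (add /qc/eqe/ag 20): {"cgs":{"dg":{"pg":42,"t":16},"h":[41,68,44,27],"nb":[80,44,35]},"kb":{"cd":[31,89,87,67],"fu":{"hip":91,"pb":79,"yqk":23,"zyr":94},"k":{"bgd":24,"j":74,"jr":15}},"qc":{"eqe":{"ag":20,"ct":98,"lrl":42},"j":{"b":32,"xi":2},"l":{"dw":2,"f":95,"nyg":33}},"szg":{"f":{"cku":88,"te":22,"xjq":45},"ggi":[90,46],"w":{"bsg":0,"wld":32,"wn":81}}}
After op 4 (remove /szg/w/wn): {"cgs":{"dg":{"pg":42,"t":16},"h":[41,68,44,27],"nb":[80,44,35]},"kb":{"cd":[31,89,87,67],"fu":{"hip":91,"pb":79,"yqk":23,"zyr":94},"k":{"bgd":24,"j":74,"jr":15}},"qc":{"eqe":{"ag":20,"ct":98,"lrl":42},"j":{"b":32,"xi":2},"l":{"dw":2,"f":95,"nyg":33}},"szg":{"f":{"cku":88,"te":22,"xjq":45},"ggi":[90,46],"w":{"bsg":0,"wld":32}}}
After op 5 (add /kb/fu/hip 85): {"cgs":{"dg":{"pg":42,"t":16},"h":[41,68,44,27],"nb":[80,44,35]},"kb":{"cd":[31,89,87,67],"fu":{"hip":85,"pb":79,"yqk":23,"zyr":94},"k":{"bgd":24,"j":74,"jr":15}},"qc":{"eqe":{"ag":20,"ct":98,"lrl":42},"j":{"b":32,"xi":2},"l":{"dw":2,"f":95,"nyg":33}},"szg":{"f":{"cku":88,"te":22,"xjq":45},"ggi":[90,46],"w":{"bsg":0,"wld":32}}}
After op 6 (replace /cgs/nb/0 21): {"cgs":{"dg":{"pg":42,"t":16},"h":[41,68,44,27],"nb":[21,44,35]},"kb":{"cd":[31,89,87,67],"fu":{"hip":85,"pb":79,"yqk":23,"zyr":94},"k":{"bgd":24,"j":74,"jr":15}},"qc":{"eqe":{"ag":20,"ct":98,"lrl":42},"j":{"b":32,"xi":2},"l":{"dw":2,"f":95,"nyg":33}},"szg":{"f":{"cku":88,"te":22,"xjq":45},"ggi":[90,46],"w":{"bsg":0,"wld":32}}}
After op 7 (replace /qc/eqe/ct 24): {"cgs":{"dg":{"pg":42,"t":16},"h":[41,68,44,27],"nb":[21,44,35]},"kb":{"cd":[31,89,87,67],"fu":{"hip":85,"pb":79,"yqk":23,"zyr":94},"k":{"bgd":24,"j":74,"jr":15}},"qc":{"eqe":{"ag":20,"ct":24,"lrl":42},"j":{"b":32,"xi":2},"l":{"dw":2,"f":95,"nyg":33}},"szg":{"f":{"cku":88,"te":22,"xjq":45},"ggi":[90,46],"w":{"bsg":0,"wld":32}}}
After op 8 (add /qc/j/nj 47): {"cgs":{"dg":{"pg":42,"t":16},"h":[41,68,44,27],"nb":[21,44,35]},"kb":{"cd":[31,89,87,67],"fu":{"hip":85,"pb":79,"yqk":23,"zyr":94},"k":{"bgd":24,"j":74,"jr":15}},"qc":{"eqe":{"ag":20,"ct":24,"lrl":42},"j":{"b":32,"nj":47,"xi":2},"l":{"dw":2,"f":95,"nyg":33}},"szg":{"f":{"cku":88,"te":22,"xjq":45},"ggi":[90,46],"w":{"bsg":0,"wld":32}}}
After op 9 (replace /cgs 55): {"cgs":55,"kb":{"cd":[31,89,87,67],"fu":{"hip":85,"pb":79,"yqk":23,"zyr":94},"k":{"bgd":24,"j":74,"jr":15}},"qc":{"eqe":{"ag":20,"ct":24,"lrl":42},"j":{"b":32,"nj":47,"xi":2},"l":{"dw":2,"f":95,"nyg":33}},"szg":{"f":{"cku":88,"te":22,"xjq":45},"ggi":[90,46],"w":{"bsg":0,"wld":32}}}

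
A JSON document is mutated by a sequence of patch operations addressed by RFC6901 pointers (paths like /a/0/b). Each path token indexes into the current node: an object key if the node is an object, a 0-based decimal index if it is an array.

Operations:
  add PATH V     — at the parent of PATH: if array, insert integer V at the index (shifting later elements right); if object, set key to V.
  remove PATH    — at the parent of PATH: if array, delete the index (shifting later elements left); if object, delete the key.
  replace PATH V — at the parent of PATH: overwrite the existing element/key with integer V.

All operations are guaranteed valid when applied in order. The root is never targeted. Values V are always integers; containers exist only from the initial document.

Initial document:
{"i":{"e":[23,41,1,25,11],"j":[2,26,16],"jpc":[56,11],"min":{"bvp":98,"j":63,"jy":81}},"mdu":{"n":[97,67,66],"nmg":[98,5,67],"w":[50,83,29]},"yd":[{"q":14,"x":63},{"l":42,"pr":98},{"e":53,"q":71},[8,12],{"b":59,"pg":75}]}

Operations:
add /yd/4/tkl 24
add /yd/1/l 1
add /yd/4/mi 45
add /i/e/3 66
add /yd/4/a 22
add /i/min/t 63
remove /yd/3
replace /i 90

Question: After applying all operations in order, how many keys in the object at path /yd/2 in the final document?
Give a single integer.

Answer: 2

Derivation:
After op 1 (add /yd/4/tkl 24): {"i":{"e":[23,41,1,25,11],"j":[2,26,16],"jpc":[56,11],"min":{"bvp":98,"j":63,"jy":81}},"mdu":{"n":[97,67,66],"nmg":[98,5,67],"w":[50,83,29]},"yd":[{"q":14,"x":63},{"l":42,"pr":98},{"e":53,"q":71},[8,12],{"b":59,"pg":75,"tkl":24}]}
After op 2 (add /yd/1/l 1): {"i":{"e":[23,41,1,25,11],"j":[2,26,16],"jpc":[56,11],"min":{"bvp":98,"j":63,"jy":81}},"mdu":{"n":[97,67,66],"nmg":[98,5,67],"w":[50,83,29]},"yd":[{"q":14,"x":63},{"l":1,"pr":98},{"e":53,"q":71},[8,12],{"b":59,"pg":75,"tkl":24}]}
After op 3 (add /yd/4/mi 45): {"i":{"e":[23,41,1,25,11],"j":[2,26,16],"jpc":[56,11],"min":{"bvp":98,"j":63,"jy":81}},"mdu":{"n":[97,67,66],"nmg":[98,5,67],"w":[50,83,29]},"yd":[{"q":14,"x":63},{"l":1,"pr":98},{"e":53,"q":71},[8,12],{"b":59,"mi":45,"pg":75,"tkl":24}]}
After op 4 (add /i/e/3 66): {"i":{"e":[23,41,1,66,25,11],"j":[2,26,16],"jpc":[56,11],"min":{"bvp":98,"j":63,"jy":81}},"mdu":{"n":[97,67,66],"nmg":[98,5,67],"w":[50,83,29]},"yd":[{"q":14,"x":63},{"l":1,"pr":98},{"e":53,"q":71},[8,12],{"b":59,"mi":45,"pg":75,"tkl":24}]}
After op 5 (add /yd/4/a 22): {"i":{"e":[23,41,1,66,25,11],"j":[2,26,16],"jpc":[56,11],"min":{"bvp":98,"j":63,"jy":81}},"mdu":{"n":[97,67,66],"nmg":[98,5,67],"w":[50,83,29]},"yd":[{"q":14,"x":63},{"l":1,"pr":98},{"e":53,"q":71},[8,12],{"a":22,"b":59,"mi":45,"pg":75,"tkl":24}]}
After op 6 (add /i/min/t 63): {"i":{"e":[23,41,1,66,25,11],"j":[2,26,16],"jpc":[56,11],"min":{"bvp":98,"j":63,"jy":81,"t":63}},"mdu":{"n":[97,67,66],"nmg":[98,5,67],"w":[50,83,29]},"yd":[{"q":14,"x":63},{"l":1,"pr":98},{"e":53,"q":71},[8,12],{"a":22,"b":59,"mi":45,"pg":75,"tkl":24}]}
After op 7 (remove /yd/3): {"i":{"e":[23,41,1,66,25,11],"j":[2,26,16],"jpc":[56,11],"min":{"bvp":98,"j":63,"jy":81,"t":63}},"mdu":{"n":[97,67,66],"nmg":[98,5,67],"w":[50,83,29]},"yd":[{"q":14,"x":63},{"l":1,"pr":98},{"e":53,"q":71},{"a":22,"b":59,"mi":45,"pg":75,"tkl":24}]}
After op 8 (replace /i 90): {"i":90,"mdu":{"n":[97,67,66],"nmg":[98,5,67],"w":[50,83,29]},"yd":[{"q":14,"x":63},{"l":1,"pr":98},{"e":53,"q":71},{"a":22,"b":59,"mi":45,"pg":75,"tkl":24}]}
Size at path /yd/2: 2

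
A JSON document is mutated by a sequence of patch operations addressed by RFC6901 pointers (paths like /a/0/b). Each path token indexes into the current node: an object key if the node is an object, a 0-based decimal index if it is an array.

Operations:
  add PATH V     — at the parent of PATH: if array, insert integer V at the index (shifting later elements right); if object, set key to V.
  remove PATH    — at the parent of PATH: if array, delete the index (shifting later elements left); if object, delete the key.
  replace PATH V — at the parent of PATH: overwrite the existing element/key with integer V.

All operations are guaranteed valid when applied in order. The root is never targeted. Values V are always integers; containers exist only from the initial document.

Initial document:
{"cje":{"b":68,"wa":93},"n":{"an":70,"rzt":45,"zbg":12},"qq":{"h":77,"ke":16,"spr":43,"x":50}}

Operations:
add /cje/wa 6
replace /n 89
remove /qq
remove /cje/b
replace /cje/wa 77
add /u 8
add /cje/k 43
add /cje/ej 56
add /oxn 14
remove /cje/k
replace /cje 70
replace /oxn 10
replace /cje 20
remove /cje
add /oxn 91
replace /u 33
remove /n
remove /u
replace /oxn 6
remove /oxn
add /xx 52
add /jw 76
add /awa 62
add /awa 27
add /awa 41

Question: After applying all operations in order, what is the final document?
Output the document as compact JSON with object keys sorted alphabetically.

Answer: {"awa":41,"jw":76,"xx":52}

Derivation:
After op 1 (add /cje/wa 6): {"cje":{"b":68,"wa":6},"n":{"an":70,"rzt":45,"zbg":12},"qq":{"h":77,"ke":16,"spr":43,"x":50}}
After op 2 (replace /n 89): {"cje":{"b":68,"wa":6},"n":89,"qq":{"h":77,"ke":16,"spr":43,"x":50}}
After op 3 (remove /qq): {"cje":{"b":68,"wa":6},"n":89}
After op 4 (remove /cje/b): {"cje":{"wa":6},"n":89}
After op 5 (replace /cje/wa 77): {"cje":{"wa":77},"n":89}
After op 6 (add /u 8): {"cje":{"wa":77},"n":89,"u":8}
After op 7 (add /cje/k 43): {"cje":{"k":43,"wa":77},"n":89,"u":8}
After op 8 (add /cje/ej 56): {"cje":{"ej":56,"k":43,"wa":77},"n":89,"u":8}
After op 9 (add /oxn 14): {"cje":{"ej":56,"k":43,"wa":77},"n":89,"oxn":14,"u":8}
After op 10 (remove /cje/k): {"cje":{"ej":56,"wa":77},"n":89,"oxn":14,"u":8}
After op 11 (replace /cje 70): {"cje":70,"n":89,"oxn":14,"u":8}
After op 12 (replace /oxn 10): {"cje":70,"n":89,"oxn":10,"u":8}
After op 13 (replace /cje 20): {"cje":20,"n":89,"oxn":10,"u":8}
After op 14 (remove /cje): {"n":89,"oxn":10,"u":8}
After op 15 (add /oxn 91): {"n":89,"oxn":91,"u":8}
After op 16 (replace /u 33): {"n":89,"oxn":91,"u":33}
After op 17 (remove /n): {"oxn":91,"u":33}
After op 18 (remove /u): {"oxn":91}
After op 19 (replace /oxn 6): {"oxn":6}
After op 20 (remove /oxn): {}
After op 21 (add /xx 52): {"xx":52}
After op 22 (add /jw 76): {"jw":76,"xx":52}
After op 23 (add /awa 62): {"awa":62,"jw":76,"xx":52}
After op 24 (add /awa 27): {"awa":27,"jw":76,"xx":52}
After op 25 (add /awa 41): {"awa":41,"jw":76,"xx":52}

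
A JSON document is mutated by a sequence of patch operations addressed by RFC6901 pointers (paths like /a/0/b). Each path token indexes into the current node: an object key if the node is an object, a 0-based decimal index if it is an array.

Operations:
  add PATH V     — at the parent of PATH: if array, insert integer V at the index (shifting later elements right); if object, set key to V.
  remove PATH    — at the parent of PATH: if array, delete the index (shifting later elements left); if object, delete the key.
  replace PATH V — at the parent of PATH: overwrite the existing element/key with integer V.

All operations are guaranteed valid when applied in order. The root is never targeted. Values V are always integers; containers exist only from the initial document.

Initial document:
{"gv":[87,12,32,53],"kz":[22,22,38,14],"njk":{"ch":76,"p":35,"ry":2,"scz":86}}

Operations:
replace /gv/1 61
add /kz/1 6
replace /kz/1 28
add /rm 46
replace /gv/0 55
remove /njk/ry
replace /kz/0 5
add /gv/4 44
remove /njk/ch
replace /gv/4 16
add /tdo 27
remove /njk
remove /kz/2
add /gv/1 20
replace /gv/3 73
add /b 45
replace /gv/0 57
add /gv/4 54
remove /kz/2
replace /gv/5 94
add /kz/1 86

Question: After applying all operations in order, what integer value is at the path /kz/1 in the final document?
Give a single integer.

Answer: 86

Derivation:
After op 1 (replace /gv/1 61): {"gv":[87,61,32,53],"kz":[22,22,38,14],"njk":{"ch":76,"p":35,"ry":2,"scz":86}}
After op 2 (add /kz/1 6): {"gv":[87,61,32,53],"kz":[22,6,22,38,14],"njk":{"ch":76,"p":35,"ry":2,"scz":86}}
After op 3 (replace /kz/1 28): {"gv":[87,61,32,53],"kz":[22,28,22,38,14],"njk":{"ch":76,"p":35,"ry":2,"scz":86}}
After op 4 (add /rm 46): {"gv":[87,61,32,53],"kz":[22,28,22,38,14],"njk":{"ch":76,"p":35,"ry":2,"scz":86},"rm":46}
After op 5 (replace /gv/0 55): {"gv":[55,61,32,53],"kz":[22,28,22,38,14],"njk":{"ch":76,"p":35,"ry":2,"scz":86},"rm":46}
After op 6 (remove /njk/ry): {"gv":[55,61,32,53],"kz":[22,28,22,38,14],"njk":{"ch":76,"p":35,"scz":86},"rm":46}
After op 7 (replace /kz/0 5): {"gv":[55,61,32,53],"kz":[5,28,22,38,14],"njk":{"ch":76,"p":35,"scz":86},"rm":46}
After op 8 (add /gv/4 44): {"gv":[55,61,32,53,44],"kz":[5,28,22,38,14],"njk":{"ch":76,"p":35,"scz":86},"rm":46}
After op 9 (remove /njk/ch): {"gv":[55,61,32,53,44],"kz":[5,28,22,38,14],"njk":{"p":35,"scz":86},"rm":46}
After op 10 (replace /gv/4 16): {"gv":[55,61,32,53,16],"kz":[5,28,22,38,14],"njk":{"p":35,"scz":86},"rm":46}
After op 11 (add /tdo 27): {"gv":[55,61,32,53,16],"kz":[5,28,22,38,14],"njk":{"p":35,"scz":86},"rm":46,"tdo":27}
After op 12 (remove /njk): {"gv":[55,61,32,53,16],"kz":[5,28,22,38,14],"rm":46,"tdo":27}
After op 13 (remove /kz/2): {"gv":[55,61,32,53,16],"kz":[5,28,38,14],"rm":46,"tdo":27}
After op 14 (add /gv/1 20): {"gv":[55,20,61,32,53,16],"kz":[5,28,38,14],"rm":46,"tdo":27}
After op 15 (replace /gv/3 73): {"gv":[55,20,61,73,53,16],"kz":[5,28,38,14],"rm":46,"tdo":27}
After op 16 (add /b 45): {"b":45,"gv":[55,20,61,73,53,16],"kz":[5,28,38,14],"rm":46,"tdo":27}
After op 17 (replace /gv/0 57): {"b":45,"gv":[57,20,61,73,53,16],"kz":[5,28,38,14],"rm":46,"tdo":27}
After op 18 (add /gv/4 54): {"b":45,"gv":[57,20,61,73,54,53,16],"kz":[5,28,38,14],"rm":46,"tdo":27}
After op 19 (remove /kz/2): {"b":45,"gv":[57,20,61,73,54,53,16],"kz":[5,28,14],"rm":46,"tdo":27}
After op 20 (replace /gv/5 94): {"b":45,"gv":[57,20,61,73,54,94,16],"kz":[5,28,14],"rm":46,"tdo":27}
After op 21 (add /kz/1 86): {"b":45,"gv":[57,20,61,73,54,94,16],"kz":[5,86,28,14],"rm":46,"tdo":27}
Value at /kz/1: 86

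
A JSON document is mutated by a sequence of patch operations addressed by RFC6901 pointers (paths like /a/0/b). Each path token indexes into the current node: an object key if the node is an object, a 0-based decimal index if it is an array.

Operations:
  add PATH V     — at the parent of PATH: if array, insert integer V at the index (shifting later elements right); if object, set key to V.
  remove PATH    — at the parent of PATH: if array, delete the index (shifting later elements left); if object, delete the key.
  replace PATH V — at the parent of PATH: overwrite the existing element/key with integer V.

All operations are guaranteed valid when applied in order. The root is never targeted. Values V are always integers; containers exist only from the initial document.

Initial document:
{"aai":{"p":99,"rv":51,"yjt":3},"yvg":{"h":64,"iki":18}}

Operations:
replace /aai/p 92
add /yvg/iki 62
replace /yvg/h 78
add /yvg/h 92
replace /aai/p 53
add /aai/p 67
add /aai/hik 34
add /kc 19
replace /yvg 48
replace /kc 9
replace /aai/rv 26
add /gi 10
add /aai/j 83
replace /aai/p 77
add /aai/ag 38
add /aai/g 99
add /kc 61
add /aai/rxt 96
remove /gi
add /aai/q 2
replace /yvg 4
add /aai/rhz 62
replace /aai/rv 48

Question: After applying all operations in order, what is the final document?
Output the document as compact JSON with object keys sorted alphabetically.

After op 1 (replace /aai/p 92): {"aai":{"p":92,"rv":51,"yjt":3},"yvg":{"h":64,"iki":18}}
After op 2 (add /yvg/iki 62): {"aai":{"p":92,"rv":51,"yjt":3},"yvg":{"h":64,"iki":62}}
After op 3 (replace /yvg/h 78): {"aai":{"p":92,"rv":51,"yjt":3},"yvg":{"h":78,"iki":62}}
After op 4 (add /yvg/h 92): {"aai":{"p":92,"rv":51,"yjt":3},"yvg":{"h":92,"iki":62}}
After op 5 (replace /aai/p 53): {"aai":{"p":53,"rv":51,"yjt":3},"yvg":{"h":92,"iki":62}}
After op 6 (add /aai/p 67): {"aai":{"p":67,"rv":51,"yjt":3},"yvg":{"h":92,"iki":62}}
After op 7 (add /aai/hik 34): {"aai":{"hik":34,"p":67,"rv":51,"yjt":3},"yvg":{"h":92,"iki":62}}
After op 8 (add /kc 19): {"aai":{"hik":34,"p":67,"rv":51,"yjt":3},"kc":19,"yvg":{"h":92,"iki":62}}
After op 9 (replace /yvg 48): {"aai":{"hik":34,"p":67,"rv":51,"yjt":3},"kc":19,"yvg":48}
After op 10 (replace /kc 9): {"aai":{"hik":34,"p":67,"rv":51,"yjt":3},"kc":9,"yvg":48}
After op 11 (replace /aai/rv 26): {"aai":{"hik":34,"p":67,"rv":26,"yjt":3},"kc":9,"yvg":48}
After op 12 (add /gi 10): {"aai":{"hik":34,"p":67,"rv":26,"yjt":3},"gi":10,"kc":9,"yvg":48}
After op 13 (add /aai/j 83): {"aai":{"hik":34,"j":83,"p":67,"rv":26,"yjt":3},"gi":10,"kc":9,"yvg":48}
After op 14 (replace /aai/p 77): {"aai":{"hik":34,"j":83,"p":77,"rv":26,"yjt":3},"gi":10,"kc":9,"yvg":48}
After op 15 (add /aai/ag 38): {"aai":{"ag":38,"hik":34,"j":83,"p":77,"rv":26,"yjt":3},"gi":10,"kc":9,"yvg":48}
After op 16 (add /aai/g 99): {"aai":{"ag":38,"g":99,"hik":34,"j":83,"p":77,"rv":26,"yjt":3},"gi":10,"kc":9,"yvg":48}
After op 17 (add /kc 61): {"aai":{"ag":38,"g":99,"hik":34,"j":83,"p":77,"rv":26,"yjt":3},"gi":10,"kc":61,"yvg":48}
After op 18 (add /aai/rxt 96): {"aai":{"ag":38,"g":99,"hik":34,"j":83,"p":77,"rv":26,"rxt":96,"yjt":3},"gi":10,"kc":61,"yvg":48}
After op 19 (remove /gi): {"aai":{"ag":38,"g":99,"hik":34,"j":83,"p":77,"rv":26,"rxt":96,"yjt":3},"kc":61,"yvg":48}
After op 20 (add /aai/q 2): {"aai":{"ag":38,"g":99,"hik":34,"j":83,"p":77,"q":2,"rv":26,"rxt":96,"yjt":3},"kc":61,"yvg":48}
After op 21 (replace /yvg 4): {"aai":{"ag":38,"g":99,"hik":34,"j":83,"p":77,"q":2,"rv":26,"rxt":96,"yjt":3},"kc":61,"yvg":4}
After op 22 (add /aai/rhz 62): {"aai":{"ag":38,"g":99,"hik":34,"j":83,"p":77,"q":2,"rhz":62,"rv":26,"rxt":96,"yjt":3},"kc":61,"yvg":4}
After op 23 (replace /aai/rv 48): {"aai":{"ag":38,"g":99,"hik":34,"j":83,"p":77,"q":2,"rhz":62,"rv":48,"rxt":96,"yjt":3},"kc":61,"yvg":4}

Answer: {"aai":{"ag":38,"g":99,"hik":34,"j":83,"p":77,"q":2,"rhz":62,"rv":48,"rxt":96,"yjt":3},"kc":61,"yvg":4}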